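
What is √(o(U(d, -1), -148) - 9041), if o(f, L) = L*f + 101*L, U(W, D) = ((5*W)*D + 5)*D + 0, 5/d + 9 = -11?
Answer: 62*I*√6 ≈ 151.87*I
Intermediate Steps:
d = -¼ (d = 5/(-9 - 11) = 5/(-20) = 5*(-1/20) = -¼ ≈ -0.25000)
U(W, D) = D*(5 + 5*D*W) (U(W, D) = (5*D*W + 5)*D + 0 = (5 + 5*D*W)*D + 0 = D*(5 + 5*D*W) + 0 = D*(5 + 5*D*W))
o(f, L) = 101*L + L*f
√(o(U(d, -1), -148) - 9041) = √(-148*(101 + 5*(-1)*(1 - 1*(-¼))) - 9041) = √(-148*(101 + 5*(-1)*(1 + ¼)) - 9041) = √(-148*(101 + 5*(-1)*(5/4)) - 9041) = √(-148*(101 - 25/4) - 9041) = √(-148*379/4 - 9041) = √(-14023 - 9041) = √(-23064) = 62*I*√6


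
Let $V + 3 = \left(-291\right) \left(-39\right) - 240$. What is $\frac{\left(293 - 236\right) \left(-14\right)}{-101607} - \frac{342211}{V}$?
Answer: $- \frac{11587390163}{376149114} \approx -30.805$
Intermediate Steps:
$V = 11106$ ($V = -3 - -11109 = -3 + \left(11349 - 240\right) = -3 + 11109 = 11106$)
$\frac{\left(293 - 236\right) \left(-14\right)}{-101607} - \frac{342211}{V} = \frac{\left(293 - 236\right) \left(-14\right)}{-101607} - \frac{342211}{11106} = 57 \left(-14\right) \left(- \frac{1}{101607}\right) - \frac{342211}{11106} = \left(-798\right) \left(- \frac{1}{101607}\right) - \frac{342211}{11106} = \frac{266}{33869} - \frac{342211}{11106} = - \frac{11587390163}{376149114}$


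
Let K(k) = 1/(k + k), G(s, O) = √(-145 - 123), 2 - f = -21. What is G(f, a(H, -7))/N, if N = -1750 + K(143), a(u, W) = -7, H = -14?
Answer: -572*I*√67/500499 ≈ -0.0093547*I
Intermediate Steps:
f = 23 (f = 2 - 1*(-21) = 2 + 21 = 23)
G(s, O) = 2*I*√67 (G(s, O) = √(-268) = 2*I*√67)
K(k) = 1/(2*k)
N = -500499/286 (N = -1750 + (½)/143 = -1750 + (½)*(1/143) = -1750 + 1/286 = -500499/286 ≈ -1750.0)
G(f, a(H, -7))/N = (2*I*√67)/(-500499/286) = (2*I*√67)*(-286/500499) = -572*I*√67/500499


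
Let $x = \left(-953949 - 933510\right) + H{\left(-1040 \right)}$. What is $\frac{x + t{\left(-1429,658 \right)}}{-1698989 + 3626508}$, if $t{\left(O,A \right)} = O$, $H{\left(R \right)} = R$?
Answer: $- \frac{1889928}{1927519} \approx -0.9805$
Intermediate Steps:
$x = -1888499$ ($x = \left(-953949 - 933510\right) - 1040 = -1887459 - 1040 = -1888499$)
$\frac{x + t{\left(-1429,658 \right)}}{-1698989 + 3626508} = \frac{-1888499 - 1429}{-1698989 + 3626508} = - \frac{1889928}{1927519}$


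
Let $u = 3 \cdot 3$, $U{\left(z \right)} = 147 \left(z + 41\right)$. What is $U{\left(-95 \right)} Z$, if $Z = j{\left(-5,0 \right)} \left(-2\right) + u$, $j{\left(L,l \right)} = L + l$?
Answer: $-150822$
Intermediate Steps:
$U{\left(z \right)} = 6027 + 147 z$ ($U{\left(z \right)} = 147 \left(41 + z\right) = 6027 + 147 z$)
$u = 9$
$Z = 19$ ($Z = \left(-5 + 0\right) \left(-2\right) + 9 = \left(-5\right) \left(-2\right) + 9 = 10 + 9 = 19$)
$U{\left(-95 \right)} Z = \left(6027 + 147 \left(-95\right)\right) 19 = \left(6027 - 13965\right) 19 = \left(-7938\right) 19 = -150822$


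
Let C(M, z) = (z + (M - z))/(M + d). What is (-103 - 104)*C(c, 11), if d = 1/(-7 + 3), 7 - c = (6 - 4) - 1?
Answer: -216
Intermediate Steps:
c = 6 (c = 7 - ((6 - 4) - 1) = 7 - (2 - 1) = 7 - 1*1 = 7 - 1 = 6)
d = -¼ (d = 1/(-4) = -¼ ≈ -0.25000)
C(M, z) = M/(-¼ + M) (C(M, z) = (z + (M - z))/(M - ¼) = M/(-¼ + M))
(-103 - 104)*C(c, 11) = (-103 - 104)*(4*6/(-1 + 4*6)) = -828*6/(-1 + 24) = -828*6/23 = -207*24/23 = -216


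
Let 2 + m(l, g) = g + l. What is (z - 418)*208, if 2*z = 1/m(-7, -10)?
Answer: -1652040/19 ≈ -86950.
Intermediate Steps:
m(l, g) = -2 + g + l (m(l, g) = -2 + (g + l) = -2 + g + l)
z = -1/38 (z = 1/(2*(-2 - 10 - 7)) = (½)/(-19) = (½)*(-1/19) = -1/38 ≈ -0.026316)
(z - 418)*208 = (-1/38 - 418)*208 = -15885/38*208 = -1652040/19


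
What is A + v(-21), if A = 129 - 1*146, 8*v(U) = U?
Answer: -157/8 ≈ -19.625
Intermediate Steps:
v(U) = U/8
A = -17 (A = 129 - 146 = -17)
A + v(-21) = -17 + (⅛)*(-21) = -17 - 21/8 = -157/8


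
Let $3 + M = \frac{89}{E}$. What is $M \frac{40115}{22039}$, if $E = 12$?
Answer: $\frac{2126095}{264468} \approx 8.0391$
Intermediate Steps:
$M = \frac{53}{12}$ ($M = -3 + \frac{89}{12} = \frac{53}{12} \approx 4.4167$)
$M \frac{40115}{22039} = \frac{53 \cdot \frac{40115}{22039}}{12} = \frac{53 \cdot 40115 \cdot \frac{1}{22039}}{12} = \frac{53}{12} \cdot \frac{40115}{22039} = \frac{2126095}{264468}$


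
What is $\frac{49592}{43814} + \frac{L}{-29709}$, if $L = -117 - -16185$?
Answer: $\frac{128220896}{216945021} \approx 0.59103$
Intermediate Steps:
$L = 16068$ ($L = -117 + 16185 = 16068$)
$\frac{49592}{43814} + \frac{L}{-29709} = \frac{49592}{43814} + \frac{16068}{-29709} = 49592 \cdot \frac{1}{43814} + 16068 \left(- \frac{1}{29709}\right) = \frac{24796}{21907} - \frac{5356}{9903} = \frac{128220896}{216945021}$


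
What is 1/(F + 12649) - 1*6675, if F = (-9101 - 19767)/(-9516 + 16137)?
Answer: -558832068054/83720161 ≈ -6675.0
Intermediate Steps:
F = -28868/6621 ≈ -4.3601
1/(F + 12649) - 1*6675 = 1/(-28868/6621 + 12649) - 1*6675 = 1/(83720161/6621) - 6675 = 6621/83720161 - 6675 = -558832068054/83720161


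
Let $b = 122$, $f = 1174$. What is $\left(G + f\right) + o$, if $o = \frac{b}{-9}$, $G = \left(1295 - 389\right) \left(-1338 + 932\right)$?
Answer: $- \frac{3300080}{9} \approx -3.6668 \cdot 10^{5}$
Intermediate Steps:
$G = -367836$ ($G = 906 \left(-406\right) = -367836$)
$o = - \frac{122}{9}$ ($o = \frac{122}{-9} = 122 \left(- \frac{1}{9}\right) = - \frac{122}{9} \approx -13.556$)
$\left(G + f\right) + o = \left(-367836 + 1174\right) - \frac{122}{9} = -366662 - \frac{122}{9} = - \frac{3300080}{9}$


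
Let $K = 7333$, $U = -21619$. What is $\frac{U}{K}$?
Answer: $- \frac{21619}{7333} \approx -2.9482$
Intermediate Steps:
$\frac{U}{K} = - \frac{21619}{7333}$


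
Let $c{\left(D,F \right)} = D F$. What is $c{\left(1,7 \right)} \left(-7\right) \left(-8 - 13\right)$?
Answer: $1029$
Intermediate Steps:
$c{\left(1,7 \right)} \left(-7\right) \left(-8 - 13\right) = 1 \cdot 7 \left(-7\right) \left(-8 - 13\right) = 7 \left(-7\right) \left(-21\right) = \left(-49\right) \left(-21\right) = 1029$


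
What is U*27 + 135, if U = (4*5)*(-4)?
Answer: -2025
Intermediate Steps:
U = -80 (U = 20*(-4) = -80)
U*27 + 135 = -80*27 + 135 = -2160 + 135 = -2025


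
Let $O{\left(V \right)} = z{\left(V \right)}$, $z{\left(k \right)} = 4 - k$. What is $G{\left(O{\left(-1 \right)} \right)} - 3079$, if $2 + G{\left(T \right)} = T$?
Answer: $-3076$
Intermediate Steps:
$O{\left(V \right)} = 4 - V$
$G{\left(T \right)} = -2 + T$
$G{\left(O{\left(-1 \right)} \right)} - 3079 = \left(-2 + \left(4 - -1\right)\right) - 3079 = \left(-2 + \left(4 + 1\right)\right) - 3079 = \left(-2 + 5\right) - 3079 = 3 - 3079 = -3076$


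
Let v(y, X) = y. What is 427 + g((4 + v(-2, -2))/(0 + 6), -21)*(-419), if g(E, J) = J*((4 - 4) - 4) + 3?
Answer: -36026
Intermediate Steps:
g(E, J) = 3 - 4*J (g(E, J) = J*(0 - 4) + 3 = J*(-4) + 3 = -4*J + 3 = 3 - 4*J)
427 + g((4 + v(-2, -2))/(0 + 6), -21)*(-419) = 427 + (3 - 4*(-21))*(-419) = 427 + (3 + 84)*(-419) = 427 + 87*(-419) = 427 - 36453 = -36026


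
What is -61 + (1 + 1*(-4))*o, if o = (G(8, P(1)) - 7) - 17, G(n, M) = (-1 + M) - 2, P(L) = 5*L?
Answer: 5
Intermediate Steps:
G(n, M) = -3 + M
o = -22 (o = ((-3 + 5*1) - 7) - 17 = ((-3 + 5) - 7) - 17 = (2 - 7) - 17 = -5 - 17 = -22)
-61 + (1 + 1*(-4))*o = -61 + (1 + 1*(-4))*(-22) = -61 + (1 - 4)*(-22) = -61 - 3*(-22) = -61 + 66 = 5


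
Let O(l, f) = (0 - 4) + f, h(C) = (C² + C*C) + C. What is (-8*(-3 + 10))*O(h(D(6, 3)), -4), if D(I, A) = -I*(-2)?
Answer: 448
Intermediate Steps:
D(I, A) = 2*I (D(I, A) = -(-2)*I = 2*I)
h(C) = C + 2*C² (h(C) = (C² + C²) + C = 2*C² + C = C + 2*C²)
O(l, f) = -4 + f
(-8*(-3 + 10))*O(h(D(6, 3)), -4) = (-8*(-3 + 10))*(-4 - 4) = -8*7*(-8) = -56*(-8) = 448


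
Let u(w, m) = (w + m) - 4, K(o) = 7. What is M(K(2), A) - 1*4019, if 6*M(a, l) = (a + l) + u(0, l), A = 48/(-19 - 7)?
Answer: -104497/26 ≈ -4019.1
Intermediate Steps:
A = -24/13 (A = 48/(-26) = 48*(-1/26) = -24/13 ≈ -1.8462)
u(w, m) = -4 + m + w (u(w, m) = (m + w) - 4 = -4 + m + w)
M(a, l) = -⅔ + l/3 + a/6 (M(a, l) = ((a + l) + (-4 + l + 0))/6 = ((a + l) + (-4 + l))/6 = (-4 + a + 2*l)/6 = -⅔ + l/3 + a/6)
M(K(2), A) - 1*4019 = (-⅔ + (⅓)*(-24/13) + (⅙)*7) - 1*4019 = (-⅔ - 8/13 + 7/6) - 4019 = -3/26 - 4019 = -104497/26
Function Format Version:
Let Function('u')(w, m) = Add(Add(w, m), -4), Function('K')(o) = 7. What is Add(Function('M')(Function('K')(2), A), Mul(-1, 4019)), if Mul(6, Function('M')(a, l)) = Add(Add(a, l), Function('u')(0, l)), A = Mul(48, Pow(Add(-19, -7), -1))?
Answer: Rational(-104497, 26) ≈ -4019.1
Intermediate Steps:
A = Rational(-24, 13) (A = Mul(48, Pow(-26, -1)) = Mul(48, Rational(-1, 26)) = Rational(-24, 13) ≈ -1.8462)
Function('u')(w, m) = Add(-4, m, w) (Function('u')(w, m) = Add(Add(m, w), -4) = Add(-4, m, w))
Function('M')(a, l) = Add(Rational(-2, 3), Mul(Rational(1, 3), l), Mul(Rational(1, 6), a)) (Function('M')(a, l) = Mul(Rational(1, 6), Add(Add(a, l), Add(-4, l, 0))) = Mul(Rational(1, 6), Add(Add(a, l), Add(-4, l))) = Mul(Rational(1, 6), Add(-4, a, Mul(2, l))) = Add(Rational(-2, 3), Mul(Rational(1, 3), l), Mul(Rational(1, 6), a)))
Add(Function('M')(Function('K')(2), A), Mul(-1, 4019)) = Add(Add(Rational(-2, 3), Mul(Rational(1, 3), Rational(-24, 13)), Mul(Rational(1, 6), 7)), Mul(-1, 4019)) = Add(Add(Rational(-2, 3), Rational(-8, 13), Rational(7, 6)), -4019) = Add(Rational(-3, 26), -4019) = Rational(-104497, 26)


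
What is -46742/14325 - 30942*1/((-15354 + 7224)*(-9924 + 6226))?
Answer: -46857644041/14355913350 ≈ -3.2640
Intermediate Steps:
-46742/14325 - 30942*1/((-15354 + 7224)*(-9924 + 6226)) = -46742*1/14325 - 30942/((-8130*(-3698))) = -46742/14325 - 30942/30064740 = -46742/14325 - 30942*1/30064740 = -46742/14325 - 5157/5010790 = -46857644041/14355913350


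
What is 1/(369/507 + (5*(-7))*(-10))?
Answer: 169/59273 ≈ 0.0028512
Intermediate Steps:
1/(369/507 + (5*(-7))*(-10)) = 1/(369*(1/507) - 35*(-10)) = 1/(123/169 + 350) = 1/(59273/169) = 169/59273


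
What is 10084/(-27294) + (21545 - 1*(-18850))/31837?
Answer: 390748411/434479539 ≈ 0.89935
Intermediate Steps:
10084/(-27294) + (21545 - 1*(-18850))/31837 = 10084*(-1/27294) + (21545 + 18850)*(1/31837) = -5042/13647 + 40395*(1/31837) = -5042/13647 + 40395/31837 = 390748411/434479539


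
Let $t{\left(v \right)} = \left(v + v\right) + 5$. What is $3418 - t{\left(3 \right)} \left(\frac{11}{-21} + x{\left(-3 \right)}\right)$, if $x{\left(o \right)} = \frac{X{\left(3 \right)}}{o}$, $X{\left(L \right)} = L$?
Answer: $\frac{72130}{21} \approx 3434.8$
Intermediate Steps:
$x{\left(o \right)} = \frac{3}{o}$
$t{\left(v \right)} = 5 + 2 v$ ($t{\left(v \right)} = 2 v + 5 = 5 + 2 v$)
$3418 - t{\left(3 \right)} \left(\frac{11}{-21} + x{\left(-3 \right)}\right) = 3418 - \left(5 + 2 \cdot 3\right) \left(\frac{11}{-21} + \frac{3}{-3}\right) = 3418 - \left(5 + 6\right) \left(11 \left(- \frac{1}{21}\right) + 3 \left(- \frac{1}{3}\right)\right) = 3418 - 11 \left(- \frac{11}{21} - 1\right) = 3418 - 11 \left(- \frac{32}{21}\right) = 3418 - - \frac{352}{21} = 3418 + \frac{352}{21} = \frac{72130}{21}$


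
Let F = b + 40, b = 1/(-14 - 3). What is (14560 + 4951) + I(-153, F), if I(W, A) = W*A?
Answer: 13400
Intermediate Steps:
b = -1/17 (b = 1/(-17) = -1/17 ≈ -0.058824)
F = 679/17 (F = -1/17 + 40 = 679/17 ≈ 39.941)
I(W, A) = A*W
(14560 + 4951) + I(-153, F) = (14560 + 4951) + (679/17)*(-153) = 19511 - 6111 = 13400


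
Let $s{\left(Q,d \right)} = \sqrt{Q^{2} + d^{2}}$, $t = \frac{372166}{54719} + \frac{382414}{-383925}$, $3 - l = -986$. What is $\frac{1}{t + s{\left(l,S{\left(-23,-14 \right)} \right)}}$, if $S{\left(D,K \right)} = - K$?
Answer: $- \frac{2562103619201801919300}{431751374486913102187259669} + \frac{441335731023262805625 \sqrt{978317}}{431751374486913102187259669} \approx 0.0010051$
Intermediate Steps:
$l = 989$ ($l = 3 - -986 = 3 + 986 = 989$)
$t = \frac{121958519884}{21007992075}$ ($t = 372166 \cdot \frac{1}{54719} + 382414 \left(- \frac{1}{383925}\right) = \frac{372166}{54719} - \frac{382414}{383925} = \frac{121958519884}{21007992075} \approx 5.8053$)
$\frac{1}{t + s{\left(l,S{\left(-23,-14 \right)} \right)}} = \frac{1}{\frac{121958519884}{21007992075} + \sqrt{989^{2} + \left(\left(-1\right) \left(-14\right)\right)^{2}}} = \frac{1}{\frac{121958519884}{21007992075} + \sqrt{978121 + 14^{2}}} = \frac{1}{\frac{121958519884}{21007992075} + \sqrt{978121 + 196}} = \frac{1}{\frac{121958519884}{21007992075} + \sqrt{978317}}$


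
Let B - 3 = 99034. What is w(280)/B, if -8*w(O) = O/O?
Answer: -1/792296 ≈ -1.2622e-6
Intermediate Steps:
B = 99037 (B = 3 + 99034 = 99037)
w(O) = -⅛ (w(O) = -O/(8*O) = -⅛*1 = -⅛)
w(280)/B = -⅛/99037 = -⅛*1/99037 = -1/792296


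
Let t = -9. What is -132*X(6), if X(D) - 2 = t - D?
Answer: 1716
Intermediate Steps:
X(D) = -7 - D (X(D) = 2 + (-9 - D) = -7 - D)
-132*X(6) = -132*(-7 - 1*6) = -132*(-7 - 6) = -132*(-13) = 1716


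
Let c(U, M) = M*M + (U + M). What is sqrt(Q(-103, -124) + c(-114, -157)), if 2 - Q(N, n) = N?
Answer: sqrt(24483) ≈ 156.47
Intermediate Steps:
c(U, M) = M + U + M**2 (c(U, M) = M**2 + (M + U) = M + U + M**2)
Q(N, n) = 2 - N
sqrt(Q(-103, -124) + c(-114, -157)) = sqrt((2 - 1*(-103)) + (-157 - 114 + (-157)**2)) = sqrt((2 + 103) + (-157 - 114 + 24649)) = sqrt(105 + 24378) = sqrt(24483)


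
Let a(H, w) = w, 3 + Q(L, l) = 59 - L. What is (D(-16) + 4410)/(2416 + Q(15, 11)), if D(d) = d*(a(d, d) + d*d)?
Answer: 190/819 ≈ 0.23199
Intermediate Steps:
Q(L, l) = 56 - L (Q(L, l) = -3 + (59 - L) = 56 - L)
D(d) = d*(d + d²) (D(d) = d*(d + d*d) = d*(d + d²))
(D(-16) + 4410)/(2416 + Q(15, 11)) = ((-16)²*(1 - 16) + 4410)/(2416 + (56 - 1*15)) = (256*(-15) + 4410)/(2416 + (56 - 15)) = (-3840 + 4410)/(2416 + 41) = 570/2457 = 570*(1/2457) = 190/819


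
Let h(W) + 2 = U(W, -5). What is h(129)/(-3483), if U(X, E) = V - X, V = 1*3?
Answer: 128/3483 ≈ 0.036750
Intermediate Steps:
V = 3
U(X, E) = 3 - X
h(W) = 1 - W (h(W) = -2 + (3 - W) = 1 - W)
h(129)/(-3483) = (1 - 1*129)/(-3483) = (1 - 129)*(-1/3483) = -128*(-1/3483) = 128/3483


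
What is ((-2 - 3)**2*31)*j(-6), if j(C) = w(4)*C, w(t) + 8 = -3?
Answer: 51150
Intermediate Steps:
w(t) = -11 (w(t) = -8 - 3 = -11)
j(C) = -11*C
((-2 - 3)**2*31)*j(-6) = ((-2 - 3)**2*31)*(-11*(-6)) = ((-5)**2*31)*66 = (25*31)*66 = 775*66 = 51150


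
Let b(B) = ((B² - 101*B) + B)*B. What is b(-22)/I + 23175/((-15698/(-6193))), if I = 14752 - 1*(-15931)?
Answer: 72176760161/7896094 ≈ 9140.8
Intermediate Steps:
b(B) = B*(B² - 100*B) (b(B) = (B² - 100*B)*B = B*(B² - 100*B))
I = 30683 (I = 14752 + 15931 = 30683)
b(-22)/I + 23175/((-15698/(-6193))) = ((-22)²*(-100 - 22))/30683 + 23175/((-15698/(-6193))) = (484*(-122))*(1/30683) + 23175/((-15698*(-1/6193))) = -59048*1/30683 + 23175/(15698/6193) = -968/503 + 23175*(6193/15698) = -968/503 + 143522775/15698 = 72176760161/7896094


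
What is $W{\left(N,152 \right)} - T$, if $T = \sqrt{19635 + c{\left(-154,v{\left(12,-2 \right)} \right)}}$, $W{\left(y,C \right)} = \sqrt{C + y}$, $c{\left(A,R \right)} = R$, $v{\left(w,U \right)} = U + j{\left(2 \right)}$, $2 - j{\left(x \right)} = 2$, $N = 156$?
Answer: $- \sqrt{19633} + 2 \sqrt{77} \approx -122.57$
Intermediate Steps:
$j{\left(x \right)} = 0$ ($j{\left(x \right)} = 2 - 2 = 0$)
$v{\left(w,U \right)} = U$ ($v{\left(w,U \right)} = U + 0 = U$)
$T = \sqrt{19633}$ ($T = \sqrt{19635 - 2} = \sqrt{19633} \approx 140.12$)
$W{\left(N,152 \right)} - T = \sqrt{152 + 156} - \sqrt{19633} = \sqrt{308} - \sqrt{19633} = 2 \sqrt{77} - \sqrt{19633} = - \sqrt{19633} + 2 \sqrt{77}$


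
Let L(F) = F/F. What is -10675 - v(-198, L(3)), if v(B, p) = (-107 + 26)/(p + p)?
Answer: -21269/2 ≈ -10635.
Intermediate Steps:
L(F) = 1
v(B, p) = -81/(2*p) (v(B, p) = -81*1/(2*p) = -81/(2*p))
-10675 - v(-198, L(3)) = -10675 - (-81)/(2*1) = -10675 - (-81)/2 = -10675 - 1*(-81/2) = -10675 + 81/2 = -21269/2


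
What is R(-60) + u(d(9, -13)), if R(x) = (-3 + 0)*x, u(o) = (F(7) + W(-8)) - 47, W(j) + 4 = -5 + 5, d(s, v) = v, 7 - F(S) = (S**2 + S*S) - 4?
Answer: 42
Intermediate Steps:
F(S) = 11 - 2*S**2 (F(S) = 7 - ((S**2 + S*S) - 4) = 7 - ((S**2 + S**2) - 4) = 7 - (2*S**2 - 4) = 7 - (-4 + 2*S**2) = 7 + (4 - 2*S**2) = 11 - 2*S**2)
W(j) = -4 (W(j) = -4 + (-5 + 5) = -4 + 0 = -4)
u(o) = -138 (u(o) = ((11 - 2*7**2) - 4) - 47 = ((11 - 2*49) - 4) - 47 = ((11 - 98) - 4) - 47 = (-87 - 4) - 47 = -91 - 47 = -138)
R(x) = -3*x
R(-60) + u(d(9, -13)) = -3*(-60) - 138 = 180 - 138 = 42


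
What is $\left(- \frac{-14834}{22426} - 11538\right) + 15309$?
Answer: $\frac{42291640}{11213} \approx 3771.7$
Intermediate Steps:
$\left(- \frac{-14834}{22426} - 11538\right) + 15309 = \left(\left(-1\right) \left(- \frac{7417}{11213}\right) - 11538\right) + 15309 = \left(\frac{7417}{11213} - 11538\right) + 15309 = - \frac{129368177}{11213} + 15309 = \frac{42291640}{11213}$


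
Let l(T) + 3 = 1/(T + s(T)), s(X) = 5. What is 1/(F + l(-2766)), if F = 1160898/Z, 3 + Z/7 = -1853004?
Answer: -11937688763/36885803098 ≈ -0.32364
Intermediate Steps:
Z = -12971049 (Z = -21 + 7*(-1853004) = -21 - 12971028 = -12971049)
l(T) = -3 + 1/(5 + T) (l(T) = -3 + 1/(T + 5) = -3 + 1/(5 + T))
F = -386966/4323683 (F = 1160898/(-12971049) = 1160898*(-1/12971049) = -386966/4323683 ≈ -0.089499)
1/(F + l(-2766)) = 1/(-386966/4323683 + (-14 - 3*(-2766))/(5 - 2766)) = 1/(-386966/4323683 + (-14 + 8298)/(-2761)) = 1/(-386966/4323683 - 1/2761*8284) = 1/(-386966/4323683 - 8284/2761) = 1/(-36885803098/11937688763) = -11937688763/36885803098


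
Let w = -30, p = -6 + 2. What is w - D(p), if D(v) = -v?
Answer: -34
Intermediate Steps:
p = -4
w - D(p) = -30 - (-1)*(-4) = -30 - 1*4 = -30 - 4 = -34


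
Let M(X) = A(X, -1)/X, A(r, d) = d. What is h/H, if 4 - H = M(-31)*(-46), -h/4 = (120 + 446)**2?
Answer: -19862072/85 ≈ -2.3367e+5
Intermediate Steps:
M(X) = -1/X
h = -1281424 (h = -4*(120 + 446)**2 = -4*566**2 = -4*320356 = -1281424)
H = 170/31 (H = 4 - (-1/(-31))*(-46) = 4 - (-1*(-1/31))*(-46) = 4 - (-46)/31 = 4 - 1*(-46/31) = 4 + 46/31 = 170/31 ≈ 5.4839)
h/H = -1281424/170/31 = -1281424*31/170 = -19862072/85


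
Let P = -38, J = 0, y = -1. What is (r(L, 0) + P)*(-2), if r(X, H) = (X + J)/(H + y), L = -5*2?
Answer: 56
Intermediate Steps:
L = -10
r(X, H) = X/(-1 + H) (r(X, H) = (X + 0)/(H - 1) = X/(-1 + H))
(r(L, 0) + P)*(-2) = (-10/(-1 + 0) - 38)*(-2) = (-10/(-1) - 38)*(-2) = (-10*(-1) - 38)*(-2) = (10 - 38)*(-2) = -28*(-2) = 56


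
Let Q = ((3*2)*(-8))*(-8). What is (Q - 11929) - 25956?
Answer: -37501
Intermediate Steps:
Q = 384 (Q = (6*(-8))*(-8) = -48*(-8) = 384)
(Q - 11929) - 25956 = (384 - 11929) - 25956 = -11545 - 25956 = -37501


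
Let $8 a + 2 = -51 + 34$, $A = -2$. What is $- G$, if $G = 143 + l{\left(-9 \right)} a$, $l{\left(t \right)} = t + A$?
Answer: $- \frac{1353}{8} \approx -169.13$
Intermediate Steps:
$a = - \frac{19}{8}$ ($a = - \frac{1}{4} + \frac{-51 + 34}{8} = - \frac{1}{4} + \frac{1}{8} \left(-17\right) = - \frac{1}{4} - \frac{17}{8} = - \frac{19}{8} \approx -2.375$)
$l{\left(t \right)} = -2 + t$ ($l{\left(t \right)} = t - 2 = -2 + t$)
$G = \frac{1353}{8}$ ($G = 143 + \left(-2 - 9\right) \left(- \frac{19}{8}\right) = 143 - - \frac{209}{8} = 143 + \frac{209}{8} = \frac{1353}{8} \approx 169.13$)
$- G = \left(-1\right) \frac{1353}{8} = - \frac{1353}{8}$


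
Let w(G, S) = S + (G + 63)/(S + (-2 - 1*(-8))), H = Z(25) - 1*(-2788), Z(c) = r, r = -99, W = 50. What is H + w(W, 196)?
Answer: 582883/202 ≈ 2885.6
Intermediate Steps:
Z(c) = -99
H = 2689 (H = -99 - 1*(-2788) = -99 + 2788 = 2689)
w(G, S) = S + (63 + G)/(6 + S) (w(G, S) = S + (63 + G)/(S + (-2 + 8)) = S + (63 + G)/(S + 6) = S + (63 + G)/(6 + S))
H + w(W, 196) = 2689 + (63 + 50 + 196² + 6*196)/(6 + 196) = 2689 + (63 + 50 + 38416 + 1176)/202 = 2689 + (1/202)*39705 = 2689 + 39705/202 = 582883/202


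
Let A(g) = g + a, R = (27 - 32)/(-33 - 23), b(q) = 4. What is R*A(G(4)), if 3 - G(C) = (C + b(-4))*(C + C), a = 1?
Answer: -75/14 ≈ -5.3571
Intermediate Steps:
R = 5/56 (R = -5/(-56) = -5*(-1/56) = 5/56 ≈ 0.089286)
G(C) = 3 - 2*C*(4 + C) (G(C) = 3 - (C + 4)*(C + C) = 3 - (4 + C)*2*C = 3 - 2*C*(4 + C))
A(g) = 1 + g (A(g) = g + 1 = 1 + g)
R*A(G(4)) = 5*(1 + (3 - 8*4 - 2*4²))/56 = 5*(1 + (3 - 32 - 2*16))/56 = 5*(1 + (3 - 32 - 32))/56 = 5*(1 - 61)/56 = (5/56)*(-60) = -75/14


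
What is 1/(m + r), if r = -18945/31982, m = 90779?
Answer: 31982/2903275033 ≈ 1.1016e-5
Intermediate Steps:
r = -18945/31982 (r = -18945*1/31982 = -18945/31982 ≈ -0.59236)
1/(m + r) = 1/(90779 - 18945/31982) = 1/(2903275033/31982) = 31982/2903275033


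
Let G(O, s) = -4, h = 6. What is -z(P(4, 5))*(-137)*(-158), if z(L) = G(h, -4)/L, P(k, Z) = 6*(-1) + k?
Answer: -43292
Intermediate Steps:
P(k, Z) = -6 + k
z(L) = -4/L
-z(P(4, 5))*(-137)*(-158) = --4/(-6 + 4)*(-137)*(-158) = --4/(-2)*(-137)*(-158) = --4*(-1/2)*(-137)*(-158) = -2*(-137)*(-158) = -(-274)*(-158) = -1*43292 = -43292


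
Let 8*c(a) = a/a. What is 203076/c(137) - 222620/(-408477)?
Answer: 663615224636/408477 ≈ 1.6246e+6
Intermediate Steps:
c(a) = ⅛ (c(a) = (a/a)/8 = (⅛)*1 = ⅛)
203076/c(137) - 222620/(-408477) = 203076/(⅛) - 222620/(-408477) = 203076*8 - 222620*(-1/408477) = 1624608 + 222620/408477 = 663615224636/408477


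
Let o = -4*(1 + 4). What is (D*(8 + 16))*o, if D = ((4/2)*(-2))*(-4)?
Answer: -7680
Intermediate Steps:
D = 16 (D = ((4*(½))*(-2))*(-4) = (2*(-2))*(-4) = -4*(-4) = 16)
o = -20 (o = -4*5 = -20)
(D*(8 + 16))*o = (16*(8 + 16))*(-20) = (16*24)*(-20) = 384*(-20) = -7680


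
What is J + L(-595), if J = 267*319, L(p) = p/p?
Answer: 85174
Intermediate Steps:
L(p) = 1
J = 85173
J + L(-595) = 85173 + 1 = 85174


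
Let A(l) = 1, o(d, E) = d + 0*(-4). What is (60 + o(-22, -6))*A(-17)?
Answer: 38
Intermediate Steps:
o(d, E) = d (o(d, E) = d + 0 = d)
(60 + o(-22, -6))*A(-17) = (60 - 22)*1 = 38*1 = 38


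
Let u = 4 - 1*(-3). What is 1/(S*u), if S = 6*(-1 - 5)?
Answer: -1/252 ≈ -0.0039683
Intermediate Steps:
S = -36 (S = 6*(-6) = -36)
u = 7 (u = 4 + 3 = 7)
1/(S*u) = 1/(-36*7) = 1/(-252) = -1/252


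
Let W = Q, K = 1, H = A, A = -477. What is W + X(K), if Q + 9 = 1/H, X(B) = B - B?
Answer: -4294/477 ≈ -9.0021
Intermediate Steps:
H = -477
X(B) = 0
Q = -4294/477 (Q = -9 + 1/(-477) = -9 - 1/477 = -4294/477 ≈ -9.0021)
W = -4294/477 ≈ -9.0021
W + X(K) = -4294/477 + 0 = -4294/477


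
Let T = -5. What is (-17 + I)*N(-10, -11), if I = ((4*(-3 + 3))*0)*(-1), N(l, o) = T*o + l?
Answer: -765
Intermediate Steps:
N(l, o) = l - 5*o (N(l, o) = -5*o + l = l - 5*o)
I = 0 (I = ((4*0)*0)*(-1) = (0*0)*(-1) = 0*(-1) = 0)
(-17 + I)*N(-10, -11) = (-17 + 0)*(-10 - 5*(-11)) = -17*(-10 + 55) = -17*45 = -765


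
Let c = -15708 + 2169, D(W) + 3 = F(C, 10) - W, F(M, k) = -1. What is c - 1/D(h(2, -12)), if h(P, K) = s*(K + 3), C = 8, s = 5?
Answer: -555100/41 ≈ -13539.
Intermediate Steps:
h(P, K) = 15 + 5*K (h(P, K) = 5*(K + 3) = 5*(3 + K) = 15 + 5*K)
D(W) = -4 - W (D(W) = -3 + (-1 - W) = -4 - W)
c = -13539
c - 1/D(h(2, -12)) = -13539 - 1/(-4 - (15 + 5*(-12))) = -13539 - 1/(-4 - (15 - 60)) = -13539 - 1/(-4 - 1*(-45)) = -13539 - 1/(-4 + 45) = -13539 - 1/41 = -555100/41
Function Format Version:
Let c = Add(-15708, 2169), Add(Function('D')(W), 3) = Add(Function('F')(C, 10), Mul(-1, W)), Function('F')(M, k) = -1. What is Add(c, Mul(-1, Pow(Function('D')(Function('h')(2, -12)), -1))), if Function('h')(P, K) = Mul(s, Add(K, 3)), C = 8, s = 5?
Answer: Rational(-555100, 41) ≈ -13539.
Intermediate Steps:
Function('h')(P, K) = Add(15, Mul(5, K)) (Function('h')(P, K) = Mul(5, Add(K, 3)) = Mul(5, Add(3, K)) = Add(15, Mul(5, K)))
Function('D')(W) = Add(-4, Mul(-1, W)) (Function('D')(W) = Add(-3, Add(-1, Mul(-1, W))) = Add(-4, Mul(-1, W)))
c = -13539
Add(c, Mul(-1, Pow(Function('D')(Function('h')(2, -12)), -1))) = Add(-13539, Mul(-1, Pow(Add(-4, Mul(-1, Add(15, Mul(5, -12)))), -1))) = Add(-13539, Mul(-1, Pow(Add(-4, Mul(-1, Add(15, -60))), -1))) = Add(-13539, Mul(-1, Pow(Add(-4, Mul(-1, -45)), -1))) = Add(-13539, Mul(-1, Pow(Add(-4, 45), -1))) = Add(-13539, Mul(-1, Pow(41, -1))) = Add(-13539, Mul(-1, Rational(1, 41))) = Add(-13539, Rational(-1, 41)) = Rational(-555100, 41)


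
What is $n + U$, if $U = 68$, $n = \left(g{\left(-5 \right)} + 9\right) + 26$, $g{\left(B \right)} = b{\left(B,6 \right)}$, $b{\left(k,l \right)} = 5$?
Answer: $108$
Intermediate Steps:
$g{\left(B \right)} = 5$
$n = 40$ ($n = \left(5 + 9\right) + 26 = 14 + 26 = 40$)
$n + U = 40 + 68 = 108$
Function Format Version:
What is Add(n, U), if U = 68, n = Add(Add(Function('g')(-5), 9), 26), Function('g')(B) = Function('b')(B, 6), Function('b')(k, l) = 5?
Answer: 108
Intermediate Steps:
Function('g')(B) = 5
n = 40 (n = Add(Add(5, 9), 26) = Add(14, 26) = 40)
Add(n, U) = Add(40, 68) = 108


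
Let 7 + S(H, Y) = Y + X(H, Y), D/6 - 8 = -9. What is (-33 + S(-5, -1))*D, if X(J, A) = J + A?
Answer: 282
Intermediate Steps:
D = -6 (D = 48 + 6*(-9) = 48 - 54 = -6)
X(J, A) = A + J
S(H, Y) = -7 + H + 2*Y (S(H, Y) = -7 + (Y + (Y + H)) = -7 + (Y + (H + Y)) = -7 + (H + 2*Y) = -7 + H + 2*Y)
(-33 + S(-5, -1))*D = (-33 + (-7 - 5 + 2*(-1)))*(-6) = (-33 + (-7 - 5 - 2))*(-6) = (-33 - 14)*(-6) = -47*(-6) = 282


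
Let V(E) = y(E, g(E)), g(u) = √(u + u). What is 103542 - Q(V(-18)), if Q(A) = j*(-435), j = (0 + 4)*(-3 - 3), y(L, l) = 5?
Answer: 93102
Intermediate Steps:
g(u) = √2*√u (g(u) = √(2*u) = √2*√u)
j = -24 (j = 4*(-6) = -24)
V(E) = 5
Q(A) = 10440 (Q(A) = -24*(-435) = 10440)
103542 - Q(V(-18)) = 103542 - 1*10440 = 103542 - 10440 = 93102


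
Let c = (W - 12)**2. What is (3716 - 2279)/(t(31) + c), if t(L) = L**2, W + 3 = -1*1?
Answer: 1437/1217 ≈ 1.1808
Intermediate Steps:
W = -4 (W = -3 - 1*1 = -3 - 1 = -4)
c = 256 (c = (-4 - 12)**2 = (-16)**2 = 256)
(3716 - 2279)/(t(31) + c) = (3716 - 2279)/(31**2 + 256) = 1437/(961 + 256) = 1437/1217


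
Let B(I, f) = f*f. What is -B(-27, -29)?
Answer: -841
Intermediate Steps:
B(I, f) = f²
-B(-27, -29) = -1*(-29)² = -1*841 = -841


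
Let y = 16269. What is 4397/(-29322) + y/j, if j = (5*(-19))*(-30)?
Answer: 38709014/6963975 ≈ 5.5585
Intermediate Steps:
j = 2850 (j = -95*(-30) = 2850)
4397/(-29322) + y/j = 4397/(-29322) + 16269/2850 = 4397*(-1/29322) + 16269*(1/2850) = -4397/29322 + 5423/950 = 38709014/6963975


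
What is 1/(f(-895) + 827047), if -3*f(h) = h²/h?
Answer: 3/2482036 ≈ 1.2087e-6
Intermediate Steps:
f(h) = -h/3 (f(h) = -h²/(3*h) = -h/3)
1/(f(-895) + 827047) = 1/(-⅓*(-895) + 827047) = 1/(895/3 + 827047) = 1/(2482036/3) = 3/2482036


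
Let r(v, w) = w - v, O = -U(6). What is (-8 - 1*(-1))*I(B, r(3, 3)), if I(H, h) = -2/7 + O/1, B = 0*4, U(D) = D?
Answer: 44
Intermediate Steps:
O = -6 (O = -1*6 = -6)
B = 0
I(H, h) = -44/7 (I(H, h) = -2/7 - 6/1 = -2*⅐ - 6*1 = -2/7 - 6 = -44/7)
(-8 - 1*(-1))*I(B, r(3, 3)) = (-8 - 1*(-1))*(-44/7) = (-8 + 1)*(-44/7) = -7*(-44/7) = 44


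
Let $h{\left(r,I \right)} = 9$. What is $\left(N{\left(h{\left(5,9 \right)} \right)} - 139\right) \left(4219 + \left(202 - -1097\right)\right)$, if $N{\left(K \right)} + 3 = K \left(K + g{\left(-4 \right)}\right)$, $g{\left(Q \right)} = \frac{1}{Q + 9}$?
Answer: $- \frac{1633328}{5} \approx -3.2667 \cdot 10^{5}$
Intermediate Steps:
$g{\left(Q \right)} = \frac{1}{9 + Q}$
$N{\left(K \right)} = -3 + K \left(\frac{1}{5} + K\right)$ ($N{\left(K \right)} = -3 + K \left(K + \frac{1}{9 - 4}\right) = -3 + K \left(K + \frac{1}{5}\right) = -3 + K \left(\frac{1}{5} + K\right)$)
$\left(N{\left(h{\left(5,9 \right)} \right)} - 139\right) \left(4219 + \left(202 - -1097\right)\right) = \left(\left(-3 + 9^{2} + \frac{1}{5} \cdot 9\right) - 139\right) \left(4219 + \left(202 - -1097\right)\right) = \left(\left(-3 + 81 + \frac{9}{5}\right) - 139\right) \left(4219 + \left(202 + 1097\right)\right) = \left(\frac{399}{5} - 139\right) \left(4219 + 1299\right) = \left(- \frac{296}{5}\right) 5518 = - \frac{1633328}{5}$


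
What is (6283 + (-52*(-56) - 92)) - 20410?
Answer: -11307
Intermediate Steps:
(6283 + (-52*(-56) - 92)) - 20410 = (6283 + (2912 - 92)) - 20410 = (6283 + 2820) - 20410 = 9103 - 20410 = -11307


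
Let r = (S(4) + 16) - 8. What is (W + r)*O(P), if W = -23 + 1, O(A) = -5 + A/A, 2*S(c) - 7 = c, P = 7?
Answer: 34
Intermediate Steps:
S(c) = 7/2 + c/2
O(A) = -4 (O(A) = -5 + 1 = -4)
W = -22
r = 27/2 (r = ((7/2 + (½)*4) + 16) - 8 = ((7/2 + 2) + 16) - 8 = (11/2 + 16) - 8 = 43/2 - 8 = 27/2 ≈ 13.500)
(W + r)*O(P) = (-22 + 27/2)*(-4) = -17/2*(-4) = 34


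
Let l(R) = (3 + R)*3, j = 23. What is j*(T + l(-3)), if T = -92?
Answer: -2116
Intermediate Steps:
l(R) = 9 + 3*R
j*(T + l(-3)) = 23*(-92 + (9 + 3*(-3))) = 23*(-92 + (9 - 9)) = 23*(-92 + 0) = 23*(-92) = -2116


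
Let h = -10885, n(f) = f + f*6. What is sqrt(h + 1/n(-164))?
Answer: I*sqrt(3586346547)/574 ≈ 104.33*I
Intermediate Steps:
n(f) = 7*f (n(f) = f + 6*f = 7*f)
sqrt(h + 1/n(-164)) = sqrt(-10885 + 1/(7*(-164))) = sqrt(-10885 + 1/(-1148)) = sqrt(-10885 - 1/1148) = sqrt(-12495981/1148) = I*sqrt(3586346547)/574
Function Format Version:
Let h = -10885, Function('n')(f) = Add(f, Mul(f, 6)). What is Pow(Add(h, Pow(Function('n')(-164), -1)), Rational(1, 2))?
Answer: Mul(Rational(1, 574), I, Pow(3586346547, Rational(1, 2))) ≈ Mul(104.33, I)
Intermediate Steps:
Function('n')(f) = Mul(7, f) (Function('n')(f) = Add(f, Mul(6, f)) = Mul(7, f))
Pow(Add(h, Pow(Function('n')(-164), -1)), Rational(1, 2)) = Pow(Add(-10885, Pow(Mul(7, -164), -1)), Rational(1, 2)) = Pow(Add(-10885, Pow(-1148, -1)), Rational(1, 2)) = Pow(Add(-10885, Rational(-1, 1148)), Rational(1, 2)) = Pow(Rational(-12495981, 1148), Rational(1, 2)) = Mul(Rational(1, 574), I, Pow(3586346547, Rational(1, 2)))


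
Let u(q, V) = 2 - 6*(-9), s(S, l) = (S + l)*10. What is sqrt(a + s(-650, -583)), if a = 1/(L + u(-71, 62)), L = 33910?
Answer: I*sqrt(1580554139946)/11322 ≈ 111.04*I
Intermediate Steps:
s(S, l) = 10*S + 10*l
u(q, V) = 56 (u(q, V) = 2 + 54 = 56)
a = 1/33966 (a = 1/(33910 + 56) = 1/33966 ≈ 2.9441e-5)
sqrt(a + s(-650, -583)) = sqrt(1/33966 + (10*(-650) + 10*(-583))) = sqrt(1/33966 + (-6500 - 5830)) = sqrt(1/33966 - 12330) = sqrt(-418800779/33966) = I*sqrt(1580554139946)/11322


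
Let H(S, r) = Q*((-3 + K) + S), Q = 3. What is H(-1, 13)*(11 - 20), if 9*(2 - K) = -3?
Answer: 45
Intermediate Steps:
K = 7/3 (K = 2 - 1/9*(-3) = 2 + 1/3 = 7/3 ≈ 2.3333)
H(S, r) = -2 + 3*S (H(S, r) = 3*((-3 + 7/3) + S) = 3*(-2/3 + S) = -2 + 3*S)
H(-1, 13)*(11 - 20) = (-2 + 3*(-1))*(11 - 20) = (-2 - 3)*(-9) = -5*(-9) = 45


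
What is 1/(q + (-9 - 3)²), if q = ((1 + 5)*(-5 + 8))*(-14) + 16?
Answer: -1/92 ≈ -0.010870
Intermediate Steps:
q = -236 (q = (6*3)*(-14) + 16 = 18*(-14) + 16 = -252 + 16 = -236)
1/(q + (-9 - 3)²) = 1/(-236 + (-9 - 3)²) = 1/(-236 + (-12)²) = 1/(-236 + 144) = 1/(-92) = -1/92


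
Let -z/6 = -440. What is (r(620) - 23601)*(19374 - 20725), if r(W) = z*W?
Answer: -2179431849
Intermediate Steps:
z = 2640 (z = -6*(-440) = 2640)
r(W) = 2640*W
(r(620) - 23601)*(19374 - 20725) = (2640*620 - 23601)*(19374 - 20725) = (1636800 - 23601)*(-1351) = 1613199*(-1351) = -2179431849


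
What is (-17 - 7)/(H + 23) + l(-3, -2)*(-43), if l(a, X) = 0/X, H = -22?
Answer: -24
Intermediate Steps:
l(a, X) = 0
(-17 - 7)/(H + 23) + l(-3, -2)*(-43) = (-17 - 7)/(-22 + 23) + 0*(-43) = -24/1 + 0 = -24*1 + 0 = -24 + 0 = -24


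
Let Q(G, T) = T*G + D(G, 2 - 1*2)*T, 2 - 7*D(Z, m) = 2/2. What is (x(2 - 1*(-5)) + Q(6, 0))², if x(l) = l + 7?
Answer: 196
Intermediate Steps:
D(Z, m) = ⅐ (D(Z, m) = 2/7 - 2/(7*2) = 2/7 - ⅐*1 = 2/7 - ⅐ = ⅐)
Q(G, T) = T/7 + G*T (Q(G, T) = T*G + T/7 = G*T + T/7 = T/7 + G*T)
x(l) = 7 + l
(x(2 - 1*(-5)) + Q(6, 0))² = ((7 + (2 - 1*(-5))) + 0*(⅐ + 6))² = ((7 + (2 + 5)) + 0*(43/7))² = ((7 + 7) + 0)² = (14 + 0)² = 14² = 196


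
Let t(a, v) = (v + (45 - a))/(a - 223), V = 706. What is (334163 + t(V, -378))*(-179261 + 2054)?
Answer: -9533718288610/161 ≈ -5.9216e+10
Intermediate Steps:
t(a, v) = (45 + v - a)/(-223 + a)
(334163 + t(V, -378))*(-179261 + 2054) = (334163 + (45 - 378 - 1*706)/(-223 + 706))*(-179261 + 2054) = (334163 + (45 - 378 - 706)/483)*(-177207) = (334163 + (1/483)*(-1039))*(-177207) = (334163 - 1039/483)*(-177207) = (161399690/483)*(-177207) = -9533718288610/161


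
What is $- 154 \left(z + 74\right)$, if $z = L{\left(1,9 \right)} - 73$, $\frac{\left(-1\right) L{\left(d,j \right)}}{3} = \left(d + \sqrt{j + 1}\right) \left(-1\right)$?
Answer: $-616 - 462 \sqrt{10} \approx -2077.0$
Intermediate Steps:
$L{\left(d,j \right)} = 3 d + 3 \sqrt{1 + j}$ ($L{\left(d,j \right)} = - 3 \left(d + \sqrt{j + 1}\right) \left(-1\right) = - 3 \left(d + \sqrt{1 + j}\right) \left(-1\right) = - 3 \left(- d - \sqrt{1 + j}\right) = 3 d + 3 \sqrt{1 + j}$)
$z = -70 + 3 \sqrt{10}$ ($z = \left(3 \cdot 1 + 3 \sqrt{1 + 9}\right) - 73 = \left(3 + 3 \sqrt{10}\right) - 73 = -70 + 3 \sqrt{10} \approx -60.513$)
$- 154 \left(z + 74\right) = - 154 \left(\left(-70 + 3 \sqrt{10}\right) + 74\right) = - 154 \left(4 + 3 \sqrt{10}\right) = -616 - 462 \sqrt{10}$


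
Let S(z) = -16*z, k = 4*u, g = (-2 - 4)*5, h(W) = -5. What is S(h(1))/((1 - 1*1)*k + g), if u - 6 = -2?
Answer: -8/3 ≈ -2.6667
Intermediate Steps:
u = 4 (u = 6 - 2 = 4)
g = -30 (g = -6*5 = -30)
k = 16 (k = 4*4 = 16)
S(h(1))/((1 - 1*1)*k + g) = (-16*(-5))/((1 - 1*1)*16 - 30) = 80/((1 - 1)*16 - 30) = 80/(0*16 - 30) = 80/(0 - 30) = 80/(-30) = 80*(-1/30) = -8/3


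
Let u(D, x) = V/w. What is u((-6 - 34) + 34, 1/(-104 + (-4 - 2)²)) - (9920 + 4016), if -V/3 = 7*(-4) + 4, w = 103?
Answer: -1435336/103 ≈ -13935.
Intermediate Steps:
V = 72 (V = -3*(7*(-4) + 4) = -3*(-28 + 4) = -3*(-24) = 72)
u(D, x) = 72/103
u((-6 - 34) + 34, 1/(-104 + (-4 - 2)²)) - (9920 + 4016) = 72/103 - (9920 + 4016) = 72/103 - 1*13936 = 72/103 - 13936 = -1435336/103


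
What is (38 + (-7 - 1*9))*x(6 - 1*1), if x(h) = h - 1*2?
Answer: 66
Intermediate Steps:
x(h) = -2 + h (x(h) = h - 2 = -2 + h)
(38 + (-7 - 1*9))*x(6 - 1*1) = (38 + (-7 - 1*9))*(-2 + (6 - 1*1)) = (38 + (-7 - 9))*(-2 + (6 - 1)) = (38 - 16)*(-2 + 5) = 22*3 = 66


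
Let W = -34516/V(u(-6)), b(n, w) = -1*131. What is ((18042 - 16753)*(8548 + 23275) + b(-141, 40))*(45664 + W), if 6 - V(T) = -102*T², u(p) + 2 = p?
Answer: 6118789207163480/3267 ≈ 1.8729e+12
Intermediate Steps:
b(n, w) = -131
u(p) = -2 + p
V(T) = 6 + 102*T² (V(T) = 6 - (-102)*T² = 6 + 102*T²)
W = -17258/3267 (W = -34516/(6 + 102*(-2 - 6)²) = -34516/(6 + 102*(-8)²) = -34516/(6 + 102*64) = -34516/(6 + 6528) = -34516/6534 = -34516*1/6534 = -17258/3267 ≈ -5.2825)
((18042 - 16753)*(8548 + 23275) + b(-141, 40))*(45664 + W) = ((18042 - 16753)*(8548 + 23275) - 131)*(45664 - 17258/3267) = (1289*31823 - 131)*(149167030/3267) = (41019847 - 131)*(149167030/3267) = 41019716*(149167030/3267) = 6118789207163480/3267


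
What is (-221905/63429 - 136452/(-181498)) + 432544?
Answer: 2489758632888733/5756118321 ≈ 4.3254e+5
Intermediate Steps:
(-221905/63429 - 136452/(-181498)) + 432544 = (-221905*1/63429 - 136452*(-1/181498)) + 432544 = (-221905/63429 + 68226/90749) + 432544 = -15810149891/5756118321 + 432544 = 2489758632888733/5756118321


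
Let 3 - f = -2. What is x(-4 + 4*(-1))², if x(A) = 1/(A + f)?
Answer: ⅑ ≈ 0.11111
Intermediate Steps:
f = 5 (f = 3 - 1*(-2) = 3 + 2 = 5)
x(A) = 1/(5 + A) (x(A) = 1/(A + 5) = 1/(5 + A))
x(-4 + 4*(-1))² = (1/(5 + (-4 + 4*(-1))))² = (1/(5 + (-4 - 4)))² = (1/(5 - 8))² = (1/(-3))² = (-⅓)² = ⅑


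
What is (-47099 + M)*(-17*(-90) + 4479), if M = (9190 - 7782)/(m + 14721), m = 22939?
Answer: -2664611328597/9415 ≈ -2.8302e+8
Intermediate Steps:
M = 352/9415 (M = (9190 - 7782)/(22939 + 14721) = 1408/37660 = 1408*(1/37660) = 352/9415 ≈ 0.037387)
(-47099 + M)*(-17*(-90) + 4479) = (-47099 + 352/9415)*(-17*(-90) + 4479) = -443436733*(1530 + 4479)/9415 = -443436733/9415*6009 = -2664611328597/9415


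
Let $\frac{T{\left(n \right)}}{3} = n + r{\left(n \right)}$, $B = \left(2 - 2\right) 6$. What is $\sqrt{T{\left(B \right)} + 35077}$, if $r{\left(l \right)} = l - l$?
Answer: $\sqrt{35077} \approx 187.29$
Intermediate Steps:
$r{\left(l \right)} = 0$
$B = 0$ ($B = 0 \cdot 6 = 0$)
$T{\left(n \right)} = 3 n$ ($T{\left(n \right)} = 3 \left(n + 0\right) = 3 n$)
$\sqrt{T{\left(B \right)} + 35077} = \sqrt{3 \cdot 0 + 35077} = \sqrt{0 + 35077} = \sqrt{35077}$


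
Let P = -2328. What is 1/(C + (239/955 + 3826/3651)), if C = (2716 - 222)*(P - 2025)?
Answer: -3486705/37852996874891 ≈ -9.2112e-8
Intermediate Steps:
C = -10856382 (C = (2716 - 222)*(-2328 - 2025) = 2494*(-4353) = -10856382)
1/(C + (239/955 + 3826/3651)) = 1/(-10856382 + (239/955 + 3826/3651)) = 1/(-10856382 + 4526419/3486705) = 1/(-37852996874891/3486705) = -3486705/37852996874891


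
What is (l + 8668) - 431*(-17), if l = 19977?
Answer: 35972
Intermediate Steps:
(l + 8668) - 431*(-17) = (19977 + 8668) - 431*(-17) = 28645 + 7327 = 35972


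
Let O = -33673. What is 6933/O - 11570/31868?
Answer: -305268727/536545582 ≈ -0.56895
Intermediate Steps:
6933/O - 11570/31868 = 6933/(-33673) - 11570/31868 = 6933*(-1/33673) - 11570*1/31868 = -6933/33673 - 5785/15934 = -305268727/536545582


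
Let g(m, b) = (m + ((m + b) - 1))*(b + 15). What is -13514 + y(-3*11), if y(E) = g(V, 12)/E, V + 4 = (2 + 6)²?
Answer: -149833/11 ≈ -13621.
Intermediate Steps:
V = 60 (V = -4 + (2 + 6)² = -4 + 8² = -4 + 64 = 60)
g(m, b) = (15 + b)*(-1 + b + 2*m) (g(m, b) = (m + ((b + m) - 1))*(15 + b) = (m + (-1 + b + m))*(15 + b) = (-1 + b + 2*m)*(15 + b) = (15 + b)*(-1 + b + 2*m))
y(E) = 3537/E (y(E) = (-15 + 12² + 14*12 + 30*60 + 2*12*60)/E = (-15 + 144 + 168 + 1800 + 1440)/E = 3537/E)
-13514 + y(-3*11) = -13514 + 3537/((-3*11)) = -13514 + 3537/(-33) = -13514 + 3537*(-1/33) = -13514 - 1179/11 = -149833/11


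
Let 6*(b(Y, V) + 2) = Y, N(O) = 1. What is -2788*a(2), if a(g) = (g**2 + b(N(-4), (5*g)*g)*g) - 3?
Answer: 22304/3 ≈ 7434.7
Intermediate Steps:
b(Y, V) = -2 + Y/6
a(g) = -3 + g**2 - 11*g/6 (a(g) = (g**2 + (-2 + (1/6)*1)*g) - 3 = (g**2 + (-2 + 1/6)*g) - 3 = (g**2 - 11*g/6) - 3 = -3 + g**2 - 11*g/6)
-2788*a(2) = -2788*(-3 + 2**2 - 11/6*2) = -2788*(-3 + 4 - 11/3) = -2788*(-8/3) = 22304/3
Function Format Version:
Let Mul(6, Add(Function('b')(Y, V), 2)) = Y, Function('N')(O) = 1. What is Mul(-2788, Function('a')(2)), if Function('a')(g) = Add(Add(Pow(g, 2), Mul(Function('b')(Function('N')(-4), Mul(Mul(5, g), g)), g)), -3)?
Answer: Rational(22304, 3) ≈ 7434.7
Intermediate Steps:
Function('b')(Y, V) = Add(-2, Mul(Rational(1, 6), Y))
Function('a')(g) = Add(-3, Pow(g, 2), Mul(Rational(-11, 6), g)) (Function('a')(g) = Add(Add(Pow(g, 2), Mul(Add(-2, Mul(Rational(1, 6), 1)), g)), -3) = Add(Add(Pow(g, 2), Mul(Add(-2, Rational(1, 6)), g)), -3) = Add(Add(Pow(g, 2), Mul(Rational(-11, 6), g)), -3) = Add(-3, Pow(g, 2), Mul(Rational(-11, 6), g)))
Mul(-2788, Function('a')(2)) = Mul(-2788, Add(-3, Pow(2, 2), Mul(Rational(-11, 6), 2))) = Mul(-2788, Add(-3, 4, Rational(-11, 3))) = Mul(-2788, Rational(-8, 3)) = Rational(22304, 3)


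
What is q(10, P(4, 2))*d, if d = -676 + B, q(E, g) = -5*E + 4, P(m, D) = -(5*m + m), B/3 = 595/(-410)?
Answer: 1283147/41 ≈ 31296.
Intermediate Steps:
B = -357/82 (B = 3*(595/(-410)) = 3*(595*(-1/410)) = 3*(-119/82) = -357/82 ≈ -4.3537)
P(m, D) = -6*m
q(E, g) = 4 - 5*E
d = -55789/82 (d = -676 - 357/82 = -55789/82 ≈ -680.35)
q(10, P(4, 2))*d = (4 - 5*10)*(-55789/82) = (4 - 50)*(-55789/82) = -46*(-55789/82) = 1283147/41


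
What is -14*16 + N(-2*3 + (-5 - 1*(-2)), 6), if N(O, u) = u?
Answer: -218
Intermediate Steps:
-14*16 + N(-2*3 + (-5 - 1*(-2)), 6) = -14*16 + 6 = -224 + 6 = -218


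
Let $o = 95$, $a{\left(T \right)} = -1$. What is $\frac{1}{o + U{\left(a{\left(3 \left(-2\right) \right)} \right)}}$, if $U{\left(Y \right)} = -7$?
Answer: $\frac{1}{88} \approx 0.011364$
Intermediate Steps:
$\frac{1}{o + U{\left(a{\left(3 \left(-2\right) \right)} \right)}} = \frac{1}{95 - 7} = \frac{1}{88}$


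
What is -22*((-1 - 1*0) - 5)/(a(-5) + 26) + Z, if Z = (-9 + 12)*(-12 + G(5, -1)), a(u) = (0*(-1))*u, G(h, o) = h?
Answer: -207/13 ≈ -15.923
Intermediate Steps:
a(u) = 0 (a(u) = 0*u = 0)
Z = -21 (Z = (-9 + 12)*(-12 + 5) = 3*(-7) = -21)
-22*((-1 - 1*0) - 5)/(a(-5) + 26) + Z = -22*((-1 - 1*0) - 5)/(0 + 26) - 21 = -22*((-1 + 0) - 5)/26 - 21 = -22*(-1 - 5)/26 - 21 = -(-132)/26 - 21 = -22*(-3/13) - 21 = 66/13 - 21 = -207/13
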